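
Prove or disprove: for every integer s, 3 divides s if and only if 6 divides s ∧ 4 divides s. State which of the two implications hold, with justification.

Forward direction. This fails: take s = 3. Certainly 3 ∣ 3, but 6 ∤ 3.

Converse. Suppose 6 ∣ s and 4 ∣ s. Any common multiple of 6 and 4 is a multiple of their lcm; here lcm(6, 4) = 6·4/gcd(6, 4) = 24/2 = 12, so 12 ∣ s. Since 3 ∣ 12, it follows that 3 ∣ s.

Only the reverse direction holds.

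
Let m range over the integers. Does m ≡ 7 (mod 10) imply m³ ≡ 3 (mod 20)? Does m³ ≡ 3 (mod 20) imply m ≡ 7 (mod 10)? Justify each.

Forward direction. This fails: take m = 17. Then 17 ≡ 7 (mod 10), but 17³ = 4913 ≡ 13 (mod 20), not 3.

Converse. The residues r modulo 20 with r³ ≡ 3 (mod 20) are exactly {7}, and each is ≡ 7 (mod 10).

Only the converse holds.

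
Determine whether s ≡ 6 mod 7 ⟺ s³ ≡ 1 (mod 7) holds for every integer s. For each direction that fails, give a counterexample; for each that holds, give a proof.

Neither direction holds.

(⇒) This fails: take s = 6. Then 6 ≡ 6 (mod 7), but 6³ = 216 ≡ 6 (mod 7), not 1.

(⇐) This fails: take s = 1. Then 1³ = 1 ≡ 1 (mod 7), yet 1 ≡ 1 (mod 7), not 6.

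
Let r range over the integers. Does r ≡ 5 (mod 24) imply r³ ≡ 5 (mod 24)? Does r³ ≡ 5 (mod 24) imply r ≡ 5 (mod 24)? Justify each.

Forward direction. Suppose r ≡ 5 (mod 24). Write r = 24j + 5. Then (24j + 5)³ = 13824j³ + 8640j² + 1800j + 125 = 24(576j³ + 360j² + 75j + 5) + 5, so r³ ≡ 5 (mod 24).

Converse. Suppose r³ ≡ 5 (mod 24). The only residue r in {0, …, 23} with r³ ≡ 5 (mod 24) is r = 5, so r ≡ 5 (mod 24).

Equivalent; both directions hold.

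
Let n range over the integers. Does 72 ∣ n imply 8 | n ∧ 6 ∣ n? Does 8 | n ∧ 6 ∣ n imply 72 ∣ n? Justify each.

(←) This fails: take n = 24. Both 8 ∣ 24 and 6 ∣ 24, yet 24 is not a multiple of 72 (since 24 = 0·72 + 24), so 72 ∤ 24.

(→) If 72 ∣ n, write n = 72q. Since 72 = 9·8, n = 8·(9q), so 8 ∣ n; and since 72 = 12·6, n = 6·(12q), so 6 ∣ n.

(⇒) holds; (⇐) fails.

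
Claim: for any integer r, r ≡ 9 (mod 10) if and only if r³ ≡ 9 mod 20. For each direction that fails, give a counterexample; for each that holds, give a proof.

[⇐] The residues r modulo 20 with r³ ≡ 9 (mod 20) are exactly {9}, and each is ≡ 9 (mod 10).

[⇒] This fails: take r = 19. Then 19 ≡ 9 (mod 10), but 19³ = 6859 ≡ 19 (mod 20), not 9.

(⇒) fails; (⇐) holds.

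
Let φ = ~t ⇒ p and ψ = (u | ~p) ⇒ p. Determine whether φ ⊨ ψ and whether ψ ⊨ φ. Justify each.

[⇒] This fails. Under p = F, t = T, u = F, the left side is true but the right side is false.

[⇐] Assume the antecedent. If p is true, ~t ⇒ p reduces to true regardless of the other variables. If p is false, the antecedent cannot hold. Either way ~t ⇒ p holds.

Only the reverse direction holds.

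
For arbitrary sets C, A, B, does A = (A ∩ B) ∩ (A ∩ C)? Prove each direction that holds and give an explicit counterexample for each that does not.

(⟹) This inclusion fails. Take C = ∅, A = {1}, B = ∅; then 1 ∈ A but 1 ∉ (A ∩ B) ∩ (A ∩ C).

(⟸) Let x ∈ (A ∩ B) ∩ (A ∩ C). Then x ∈ C ∩ A ∩ B, from which x ∈ A.

Only the reverse inclusion holds.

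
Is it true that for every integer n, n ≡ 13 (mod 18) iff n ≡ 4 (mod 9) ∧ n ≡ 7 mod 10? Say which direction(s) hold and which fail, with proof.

(⇒) fails; (⇐) holds.

(⇒) This fails: n = 13 gives 13 ≡ 13 (mod 18) but 13 ≡ 3 (mod 10), so the conjunction on the right does not hold.

(⇐) Conversely, if n ≡ 4 (mod 9) and n ≡ 7 (mod 10), then by the Chinese remainder theorem n ≡ 67 (mod 90). Since 67 ≡ 13 (mod 18) and 18 ∣ 90, we get n ≡ 13 (mod 18).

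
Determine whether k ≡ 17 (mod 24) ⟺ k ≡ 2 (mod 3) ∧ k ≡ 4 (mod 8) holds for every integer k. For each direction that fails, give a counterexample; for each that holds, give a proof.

(⇒) This fails: k = 17 gives 17 ≡ 17 (mod 24) but 17 ≡ 1 (mod 8), so the conjunction on the right does not hold.

(⇐) This fails: k = 20 satisfies both congruences on the right (20 ≡ 2 mod 3 and 20 ≡ 4 mod 8) yet 20 ≡ 20 (mod 24), not 17.

Both directions fail.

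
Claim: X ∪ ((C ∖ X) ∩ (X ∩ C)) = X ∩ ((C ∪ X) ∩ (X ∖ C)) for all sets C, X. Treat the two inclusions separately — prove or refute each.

Reverse inclusion. Let x ∈ X ∩ ((C ∪ X) ∩ (X ∖ C)). Then x ∈ X and x ∉ C, from which x ∈ X ∪ ((C ∖ X) ∩ (X ∩ C)).

Forward inclusion. This inclusion fails. Take C = {1}, X = {1}; then 1 ∈ X ∪ ((C ∖ X) ∩ (X ∩ C)) but 1 ∉ X ∩ ((C ∪ X) ∩ (X ∖ C)).

Only the reverse inclusion holds.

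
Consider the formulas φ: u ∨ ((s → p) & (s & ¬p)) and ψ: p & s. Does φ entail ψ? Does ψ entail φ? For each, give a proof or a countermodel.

Forward direction. This fails. Under u = T, s = F, p = F, the left side is true but the right side is false.

Converse. This fails. Under u = F, s = T, p = T, the left side is false but the right side is true.

(⇒) fails and (⇐) fails.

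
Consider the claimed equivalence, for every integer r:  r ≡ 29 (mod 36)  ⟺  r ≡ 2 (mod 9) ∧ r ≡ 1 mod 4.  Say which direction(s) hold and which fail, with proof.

(⇒) Suppose r ≡ 29 (mod 36); write r = 36j + 29. Since 9 ∣ 36, reducing mod 9 gives r ≡ 29 ≡ 2 (mod 9); since 4 ∣ 36, reducing mod 4 gives r ≡ 29 ≡ 1 (mod 4).

(⇐) Conversely, if r ≡ 2 (mod 9) and r ≡ 1 (mod 4), then by the Chinese remainder theorem r ≡ 29 (mod 36). This is exactly r ≡ 29 (mod 36).

Both implications hold.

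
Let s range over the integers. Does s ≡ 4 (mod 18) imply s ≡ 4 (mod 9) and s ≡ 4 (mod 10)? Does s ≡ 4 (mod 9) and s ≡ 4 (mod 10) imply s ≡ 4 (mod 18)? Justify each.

[⇒] This fails: s = 40 gives 40 ≡ 4 (mod 18) but 40 ≡ 0 (mod 10), so the conjunction on the right does not hold.

[⇐] Conversely, if s ≡ 4 (mod 9) and s ≡ 4 (mod 10), then by the Chinese remainder theorem s ≡ 4 (mod 90). Since 4 ≡ 4 (mod 18) and 18 ∣ 90, we get s ≡ 4 (mod 18).

Only the reverse direction holds.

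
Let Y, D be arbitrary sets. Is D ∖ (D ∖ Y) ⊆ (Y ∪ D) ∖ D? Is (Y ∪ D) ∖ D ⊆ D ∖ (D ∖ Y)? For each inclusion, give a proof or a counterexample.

(⟹) This inclusion fails. Take Y = {1}, D = {1}; then 1 ∈ D ∖ (D ∖ Y) but 1 ∉ (Y ∪ D) ∖ D.

(⟸) This inclusion fails. Take Y = {1}, D = ∅; then 1 ∈ (Y ∪ D) ∖ D but 1 ∉ D ∖ (D ∖ Y).

Both inclusions fail.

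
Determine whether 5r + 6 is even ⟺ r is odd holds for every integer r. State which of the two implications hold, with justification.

(⇒) This fails: r = 4 gives 5r + 6 = 26, which is even, but 4 is even, not odd.

(⇐) This also fails: r = 1 is odd, but 5r + 6 = 11 is odd, not even.

(⇒) fails and (⇐) fails.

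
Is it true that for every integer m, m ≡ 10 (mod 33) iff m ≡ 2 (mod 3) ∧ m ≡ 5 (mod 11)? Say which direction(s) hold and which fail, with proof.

[⇒] This fails: m = 10 gives 10 ≡ 10 (mod 33) but 10 ≡ 1 (mod 3), so the conjunction on the right does not hold.

[⇐] This fails: m = 5 satisfies both congruences on the right (5 ≡ 2 mod 3 and 5 ≡ 5 mod 11) yet 5 ≡ 5 (mod 33), not 10.

Neither direction holds.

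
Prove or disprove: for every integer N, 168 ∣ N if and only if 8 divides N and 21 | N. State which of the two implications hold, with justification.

Both directions hold.

(⟸) Suppose 8 ∣ N and 21 ∣ N. Any common multiple of 8 and 21 is a multiple of their lcm; here gcd(8, 21) = 1, so lcm(8, 21) = 8·21 = 168, so 168 ∣ N.

(⟹) If 168 ∣ N, write N = 168q. Since 168 = 21·8, N = 8·(21q), so 8 ∣ N; and since 168 = 8·21, N = 21·(8q), so 21 ∣ N.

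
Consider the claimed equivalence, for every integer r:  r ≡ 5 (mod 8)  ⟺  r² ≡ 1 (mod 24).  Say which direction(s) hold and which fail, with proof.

Neither implication holds.

[⇒] This fails: take r = 21. Then 21 ≡ 5 (mod 8), but 21² = 441 ≡ 9 (mod 24), not 1.

[⇐] This fails: take r = 1. Then 1² = 1 ≡ 1 (mod 24), yet 1 ≡ 1 (mod 8), not 5.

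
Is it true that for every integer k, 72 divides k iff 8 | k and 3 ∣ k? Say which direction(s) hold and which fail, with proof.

The forward direction holds; the converse fails.

(⟹) If 72 ∣ k, write k = 72q. Since 72 = 9·8, k = 8·(9q), so 8 ∣ k; and since 72 = 24·3, k = 3·(24q), so 3 ∣ k.

(⟸) This fails: take k = 24. Both 8 ∣ 24 and 3 ∣ 24, yet 24 is not a multiple of 72 (since 24 = 0·72 + 24), so 72 ∤ 24.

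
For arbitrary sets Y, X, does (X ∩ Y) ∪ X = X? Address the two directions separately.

(⟹) Let x ∈ (X ∩ Y) ∪ X. Then either x ∈ X and x ∉ Y; or x ∈ Y ∩ X. In each case x ∈ X, so (X ∩ Y) ∪ X ⊆ X.

(⟸) Let x ∈ X. Then either x ∈ X and x ∉ Y; or x ∈ Y ∩ X. In each case x ∈ (X ∩ Y) ∪ X, so X ⊆ (X ∩ Y) ∪ X.

The two sets are equal.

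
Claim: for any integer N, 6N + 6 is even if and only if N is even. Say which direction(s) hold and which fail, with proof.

Not equivalent: only (⇐) holds.

(⇒) This fails: take N = 7. Then 6N + 6 = 48, which is even, yet N = 7 is odd, not even.

(⇐) Suppose N is even. Since 6 is even, 6N is even for every N, so 6N + 6 has the same parity as 6, which is even. Hence 6N + 6 is even.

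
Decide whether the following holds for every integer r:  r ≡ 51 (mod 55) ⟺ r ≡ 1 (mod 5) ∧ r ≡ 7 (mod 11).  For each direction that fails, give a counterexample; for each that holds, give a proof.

Both implications hold.

Forward direction. Suppose r ≡ 51 (mod 55); write r = 55j + 51. Since 5 ∣ 55, reducing mod 5 gives r ≡ 51 ≡ 1 (mod 5); since 11 ∣ 55, reducing mod 11 gives r ≡ 51 ≡ 7 (mod 11).

Converse. If r ≡ 1 (mod 5) and r ≡ 7 (mod 11), then by the Chinese remainder theorem r ≡ 51 (mod 55). This is exactly r ≡ 51 (mod 55).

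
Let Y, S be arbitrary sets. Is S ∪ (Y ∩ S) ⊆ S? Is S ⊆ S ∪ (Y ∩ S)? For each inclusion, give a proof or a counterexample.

Both inclusions hold.

Forward inclusion. Let x ∈ S ∪ (Y ∩ S). Then either x ∈ S and x ∉ Y; or x ∈ Y ∩ S. In each case x ∈ S, so S ∪ (Y ∩ S) ⊆ S.

Reverse inclusion. Let x ∈ S. Then either x ∈ S and x ∉ Y; or x ∈ Y ∩ S. In each case x ∈ S ∪ (Y ∩ S), so S ⊆ S ∪ (Y ∩ S).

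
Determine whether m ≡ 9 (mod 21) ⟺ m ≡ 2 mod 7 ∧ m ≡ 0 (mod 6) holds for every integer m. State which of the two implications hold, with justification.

The forward direction fails; the converse holds.

[⇒] This fails: m = 9 gives 9 ≡ 9 (mod 21) but 9 ≡ 3 (mod 6), so the conjunction on the right does not hold.

[⇐] Conversely, if m ≡ 2 (mod 7) and m ≡ 0 (mod 6), then by the Chinese remainder theorem m ≡ 30 (mod 42). Since 30 ≡ 9 (mod 21) and 21 ∣ 42, we get m ≡ 9 (mod 21).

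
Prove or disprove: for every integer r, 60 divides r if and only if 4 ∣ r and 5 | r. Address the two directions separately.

Converse. This fails: take r = 20. Both 4 ∣ 20 and 5 ∣ 20, yet 20 is not a multiple of 60 (since 20 = 0·60 + 20), so 60 ∤ 20.

Forward direction. If 60 ∣ r, write r = 60q. Since 60 = 15·4, r = 4·(15q), so 4 ∣ r; and since 60 = 12·5, r = 5·(12q), so 5 ∣ r.

(⇒) holds; (⇐) fails.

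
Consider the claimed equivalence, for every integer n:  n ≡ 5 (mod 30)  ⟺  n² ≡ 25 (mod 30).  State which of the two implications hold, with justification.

The forward direction holds; the converse fails.

[⇐] This fails: take n = 25. Then 25² = 625 ≡ 25 (mod 30), yet 25 ≡ 25 (mod 30), not 5.

[⇒] Suppose n ≡ 5 (mod 30). Write n = 30j + 5. Then (30j + 5)² = 900j² + 300j + 25 = 30(30j² + 10j) + 25, so n² ≡ 25 (mod 30).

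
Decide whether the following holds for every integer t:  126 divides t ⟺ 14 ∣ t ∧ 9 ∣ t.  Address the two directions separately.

The biconditional holds.

(⟹) If 126 ∣ t, write t = 126q. Since 126 = 9·14, t = 14·(9q), so 14 ∣ t; and since 126 = 14·9, t = 9·(14q), so 9 ∣ t.

(⟸) Suppose 14 ∣ t and 9 ∣ t. Any common multiple of 14 and 9 is a multiple of their lcm; here gcd(14, 9) = 1, so lcm(14, 9) = 14·9 = 126, so 126 ∣ t.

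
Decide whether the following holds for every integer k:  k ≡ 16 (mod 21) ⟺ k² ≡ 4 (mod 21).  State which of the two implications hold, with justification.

Only the forward implication holds.

(⇒) Suppose k ≡ 16 (mod 21). Write k = 21j + 16. Then (21j + 16)² = 441j² + 672j + 256 = 21(21j² + 32j + 12) + 4, so k² ≡ 4 (mod 21).

(⇐) This fails: take k = 2. Then 2² = 4 ≡ 4 (mod 21), yet 2 ≡ 2 (mod 21), not 16.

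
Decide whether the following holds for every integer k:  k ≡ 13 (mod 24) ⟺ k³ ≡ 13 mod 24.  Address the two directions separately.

Forward direction. Suppose k ≡ 13 (mod 24). Write k = 24j + 13. Then (24j + 13)³ = 13824j³ + 22464j² + 12168j + 2197 = 24(576j³ + 936j² + 507j + 91) + 13, so k³ ≡ 13 (mod 24).

Converse. Suppose k³ ≡ 13 (mod 24). The only residue r in {0, …, 23} with r³ ≡ 13 (mod 24) is r = 13, so k ≡ 13 (mod 24).

Both directions hold; the statement is true.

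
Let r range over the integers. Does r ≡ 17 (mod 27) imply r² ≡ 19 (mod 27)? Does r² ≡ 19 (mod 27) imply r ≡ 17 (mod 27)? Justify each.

(←) This fails: take r = 10. Then 10² = 100 ≡ 19 (mod 27), yet 10 ≡ 10 (mod 27), not 17.

(→) Suppose r ≡ 17 (mod 27). Write r = 27j + 17. Then (27j + 17)² = 729j² + 918j + 289 = 27(27j² + 34j + 10) + 19, so r² ≡ 19 (mod 27).

Only the forward direction holds.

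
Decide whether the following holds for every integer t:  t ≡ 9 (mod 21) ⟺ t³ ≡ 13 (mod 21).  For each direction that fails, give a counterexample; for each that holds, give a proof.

Both directions fail.

(⇒) This fails: take t = 9. Then 9 ≡ 9 (mod 21), but 9³ = 729 ≡ 15 (mod 21), not 13.

(⇐) This fails: take t = 10. Then 10³ = 1000 ≡ 13 (mod 21), yet 10 ≡ 10 (mod 21), not 9.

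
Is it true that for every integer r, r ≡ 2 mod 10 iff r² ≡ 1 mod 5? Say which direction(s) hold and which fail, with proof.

(⇒) fails and (⇐) fails.

(⇒) This fails: take r = 2. Then 2 ≡ 2 (mod 10), but 2² = 4 ≡ 4 (mod 5), not 1.

(⇐) This fails: take r = 1. Then 1² = 1 ≡ 1 (mod 5), yet 1 ≡ 1 (mod 10), not 2.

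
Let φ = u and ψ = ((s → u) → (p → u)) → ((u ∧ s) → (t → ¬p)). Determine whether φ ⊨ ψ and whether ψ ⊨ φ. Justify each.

Both directions fail.

(⟹) This fails. Under u = T, t = T, p = T, s = T, the left side is true but the right side is false.

(⟸) This fails. Under u = F, t = F, p = F, s = F, the left side is false but the right side is true.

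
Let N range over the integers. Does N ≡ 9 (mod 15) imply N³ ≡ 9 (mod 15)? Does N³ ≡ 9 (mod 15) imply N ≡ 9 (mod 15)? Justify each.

Forward direction. Suppose N ≡ 9 (mod 15). Write N = 15j + 9. Then (15j + 9)³ = 3375j³ + 6075j² + 3645j + 729 = 15(225j³ + 405j² + 243j + 48) + 9, so N³ ≡ 9 (mod 15).

Converse. Suppose N³ ≡ 9 (mod 15). The only residue r in {0, …, 14} with r³ ≡ 9 (mod 15) is r = 9, so N ≡ 9 (mod 15).

The biconditional holds.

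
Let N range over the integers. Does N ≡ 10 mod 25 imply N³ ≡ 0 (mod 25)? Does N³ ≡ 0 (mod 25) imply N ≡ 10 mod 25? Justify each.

The forward direction holds; the converse fails.

[⇒] Suppose N ≡ 10 mod 25. Write N = 25j + 10. Then (25j + 10)³ = 15625j³ + 18750j² + 7500j + 1000 = 25(625j³ + 750j² + 300j + 40) + 0, so N³ ≡ 0 (mod 25).

[⇐] This fails: take N = 0. Then 0³ = 0 ≡ 0 (mod 25), yet 0 ≡ 0 (mod 25), not 10.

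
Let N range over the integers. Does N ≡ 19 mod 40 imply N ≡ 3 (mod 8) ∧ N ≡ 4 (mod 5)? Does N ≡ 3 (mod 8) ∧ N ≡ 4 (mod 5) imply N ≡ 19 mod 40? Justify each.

(⇒) Suppose N ≡ 19 (mod 40); write N = 40j + 19. Since 8 ∣ 40, reducing mod 8 gives N ≡ 19 ≡ 3 (mod 8); since 5 ∣ 40, reducing mod 5 gives N ≡ 19 ≡ 4 (mod 5).

(⇐) Conversely, if N ≡ 3 (mod 8) and N ≡ 4 (mod 5), then by the Chinese remainder theorem N ≡ 19 (mod 40). This is exactly N ≡ 19 (mod 40).

Both implications hold.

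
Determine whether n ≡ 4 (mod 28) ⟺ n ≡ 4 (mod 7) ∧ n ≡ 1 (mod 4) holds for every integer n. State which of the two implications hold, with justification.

Neither direction holds.

(→) This fails: n = 4 gives 4 ≡ 4 (mod 28) but 4 ≡ 0 (mod 4), so the conjunction on the right does not hold.

(←) This fails: n = 25 satisfies both congruences on the right (25 ≡ 4 mod 7 and 25 ≡ 1 mod 4) yet 25 ≡ 25 (mod 28), not 4.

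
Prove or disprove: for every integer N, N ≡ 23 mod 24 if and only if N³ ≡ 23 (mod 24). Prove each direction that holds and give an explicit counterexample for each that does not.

Both directions hold; the statement is true.

(→) Suppose N ≡ 23 mod 24. Write N = 24j + 23. Then (24j + 23)³ = 13824j³ + 39744j² + 38088j + 12167 = 24(576j³ + 1656j² + 1587j + 506) + 23, so N³ ≡ 23 (mod 24).

(←) Conversely, suppose N³ ≡ 23 (mod 24). The only residue r in {0, …, 23} with r³ ≡ 23 (mod 24) is r = 23, so N ≡ 23 (mod 24).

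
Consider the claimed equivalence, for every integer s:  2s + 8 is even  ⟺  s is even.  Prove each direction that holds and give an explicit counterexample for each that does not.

(⇐) Suppose s is even. Since 2 is even, 2s is even for every s, so 2s + 8 has the same parity as 8, which is even. Hence 2s + 8 is even.

(⇒) This fails: take s = 3. Then 2s + 8 = 14, which is even, yet s = 3 is odd, not even.

The forward direction fails; the converse holds.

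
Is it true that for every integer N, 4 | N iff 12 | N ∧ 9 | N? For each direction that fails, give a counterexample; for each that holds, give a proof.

(⇒) This fails: take N = 4. Certainly 4 ∣ 4, but 12 ∤ 4.

(⇐) Suppose 12 ∣ N and 9 ∣ N. Any common multiple of 12 and 9 is a multiple of their lcm; here lcm(12, 9) = 12·9/gcd(12, 9) = 108/3 = 36, so 36 ∣ N. Since 4 ∣ 36, it follows that 4 ∣ N.

The forward direction fails; the converse holds.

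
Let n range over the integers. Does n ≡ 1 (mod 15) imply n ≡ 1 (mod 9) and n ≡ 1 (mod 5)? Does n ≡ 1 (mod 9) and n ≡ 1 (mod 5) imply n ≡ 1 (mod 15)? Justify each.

Only the converse holds.

Converse. If n ≡ 1 (mod 9) and n ≡ 1 (mod 5), then by the Chinese remainder theorem n ≡ 1 (mod 45). Since 1 ≡ 1 (mod 15) and 15 ∣ 45, we get n ≡ 1 (mod 15).

Forward direction. This fails: n = 16 gives 16 ≡ 1 (mod 15) but 16 ≡ 7 (mod 9), so the conjunction on the right does not hold.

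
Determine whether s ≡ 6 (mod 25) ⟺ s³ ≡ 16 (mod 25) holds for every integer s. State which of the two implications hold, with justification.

(→) Suppose s ≡ 6 (mod 25). Write s = 25j + 6. Then (25j + 6)³ = 15625j³ + 11250j² + 2700j + 216 = 25(625j³ + 450j² + 108j + 8) + 16, so s³ ≡ 16 (mod 25).

(←) Conversely, suppose s³ ≡ 16 (mod 25). The only residue r in {0, …, 24} with r³ ≡ 16 (mod 25) is r = 6, so s ≡ 6 (mod 25).

Equivalent; both directions hold.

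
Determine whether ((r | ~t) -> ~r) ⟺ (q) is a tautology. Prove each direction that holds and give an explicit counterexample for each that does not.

Neither implication holds.

[⇒] This fails. Under q = F, t = F, r = F, the left side is true but the right side is false.

[⇐] This fails. Under q = T, t = F, r = T, the left side is false but the right side is true.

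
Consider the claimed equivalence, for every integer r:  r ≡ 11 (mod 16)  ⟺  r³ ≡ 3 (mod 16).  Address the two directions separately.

Forward direction. Suppose r ≡ 11 (mod 16). Write r = 16j + 11. Then (16j + 11)³ = 4096j³ + 8448j² + 5808j + 1331 = 16(256j³ + 528j² + 363j + 83) + 3, so r³ ≡ 3 (mod 16).

Converse. Suppose r³ ≡ 3 (mod 16). The only residue r in {0, …, 15} with r³ ≡ 3 (mod 16) is r = 11, so r ≡ 11 (mod 16).

Both implications hold.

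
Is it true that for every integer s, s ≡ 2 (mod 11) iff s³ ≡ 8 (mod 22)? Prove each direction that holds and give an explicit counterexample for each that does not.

Only the reverse direction holds.

(→) This fails: take s = 13. Then 13 ≡ 2 (mod 11), but 13³ = 2197 ≡ 19 (mod 22), not 8.

(←) Conversely, the residues r modulo 22 with r³ ≡ 8 (mod 22) are exactly {2}, and each is ≡ 2 (mod 11).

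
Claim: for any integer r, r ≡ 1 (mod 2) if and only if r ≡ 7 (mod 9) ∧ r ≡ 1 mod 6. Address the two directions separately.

Not equivalent: only (⇐) holds.

(→) This fails: r = 1 gives 1 ≡ 1 (mod 2) but 1 ≡ 1 (mod 9), so the conjunction on the right does not hold.

(←) Conversely, if r ≡ 7 (mod 9) and r ≡ 1 (mod 6), then by the Chinese remainder theorem r ≡ 7 (mod 18). Since 7 ≡ 1 (mod 2) and 2 ∣ 18, we get r ≡ 1 (mod 2).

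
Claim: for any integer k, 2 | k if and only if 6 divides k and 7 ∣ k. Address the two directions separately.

(⟹) This fails: take k = 2. Certainly 2 ∣ 2, but 6 ∤ 2.

(⟸) Suppose 6 ∣ k and 7 ∣ k. Any common multiple of 6 and 7 is a multiple of their lcm; here gcd(6, 7) = 1, so lcm(6, 7) = 6·7 = 42, so 42 ∣ k. Since 2 ∣ 42, it follows that 2 ∣ k.

The forward direction fails; the converse holds.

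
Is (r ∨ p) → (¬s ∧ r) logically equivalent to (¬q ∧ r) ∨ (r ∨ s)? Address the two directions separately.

Both directions fail.

Forward direction. This fails. Under q = F, p = F, r = F, s = F, the left side is true but the right side is false.

Converse. This fails. Under q = F, p = T, r = F, s = T, the left side is false but the right side is true.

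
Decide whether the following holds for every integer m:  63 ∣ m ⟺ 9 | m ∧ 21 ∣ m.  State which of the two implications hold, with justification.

(⟹) If 63 ∣ m, write m = 63q. Since 63 = 7·9, m = 9·(7q), so 9 ∣ m; and since 63 = 3·21, m = 21·(3q), so 21 ∣ m.

(⟸) Suppose 9 ∣ m and 21 ∣ m. Any common multiple of 9 and 21 is a multiple of their lcm; here lcm(9, 21) = 9·21/gcd(9, 21) = 189/3 = 63, so 63 ∣ m.

The biconditional holds.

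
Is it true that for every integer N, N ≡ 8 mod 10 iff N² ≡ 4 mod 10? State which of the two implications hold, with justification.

[⇒] Suppose N ≡ 8 mod 10. Write N = 10j + 8. Then (10j + 8)² = 100j² + 160j + 64 = 10(10j² + 16j + 6) + 4, so N² ≡ 4 (mod 10).

[⇐] This fails: take N = 2. Then 2² = 4 ≡ 4 (mod 10), yet 2 ≡ 2 (mod 10), not 8.

(⇒) holds; (⇐) fails.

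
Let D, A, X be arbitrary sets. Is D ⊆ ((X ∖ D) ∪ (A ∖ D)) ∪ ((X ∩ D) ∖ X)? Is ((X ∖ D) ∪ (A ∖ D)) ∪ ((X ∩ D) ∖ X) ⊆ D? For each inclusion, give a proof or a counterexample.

Both inclusions fail.

Forward inclusion. This inclusion fails. Take D = {1}, A = ∅, X = ∅; then 1 ∈ D but 1 ∉ ((X ∖ D) ∪ (A ∖ D)) ∪ ((X ∩ D) ∖ X).

Reverse inclusion. This inclusion fails. Take D = ∅, A = {1}, X = ∅; then 1 ∈ ((X ∖ D) ∪ (A ∖ D)) ∪ ((X ∩ D) ∖ X) but 1 ∉ D.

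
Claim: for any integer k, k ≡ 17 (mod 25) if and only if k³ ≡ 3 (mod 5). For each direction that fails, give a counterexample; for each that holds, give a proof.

[⇒] Suppose k ≡ 17 (mod 25). Then k³ ≡ 17³ = 4913 (mod 25), and since 5 ∣ 25, also k³ ≡ 3 (mod 5).

[⇐] This fails: take k = 2. Then 2³ = 8 ≡ 3 (mod 5), yet 2 ≡ 2 (mod 25), not 17.

Only the forward direction holds.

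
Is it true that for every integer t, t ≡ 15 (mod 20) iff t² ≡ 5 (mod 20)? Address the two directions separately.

(⟸) This fails: take t = 5. Then 5² = 25 ≡ 5 (mod 20), yet 5 ≡ 5 (mod 20), not 15.

(⟹) Suppose t ≡ 15 (mod 20). Write t = 20j + 15. Then (20j + 15)² = 400j² + 600j + 225 = 20(20j² + 30j + 11) + 5, so t² ≡ 5 (mod 20).

(⇒) holds; (⇐) fails.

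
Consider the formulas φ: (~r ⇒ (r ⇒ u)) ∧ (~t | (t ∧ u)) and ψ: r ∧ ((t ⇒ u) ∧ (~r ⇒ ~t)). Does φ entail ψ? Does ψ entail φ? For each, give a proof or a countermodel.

(⇒) fails; (⇐) holds.

(→) This fails. Under u = F, r = F, t = F, the left side is true but the right side is false.

(←) Assume the antecedent. If u is true, the consequent reduces to true regardless of the other variables. If u is false, the antecedent forces (u = F, r = T, t = F), and the consequent holds there. Either way the consequent holds.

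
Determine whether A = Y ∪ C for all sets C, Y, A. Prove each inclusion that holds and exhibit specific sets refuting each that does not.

Both inclusions fail.

Forward inclusion. This inclusion fails. Take C = ∅, Y = ∅, A = {1}; then 1 ∈ A but 1 ∉ Y ∪ C.

Reverse inclusion. This inclusion fails. Take C = {1}, Y = ∅, A = ∅; then 1 ∈ Y ∪ C but 1 ∉ A.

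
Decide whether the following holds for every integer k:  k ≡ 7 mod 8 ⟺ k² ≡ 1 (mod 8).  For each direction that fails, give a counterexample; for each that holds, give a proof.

(⇒) holds; (⇐) fails.

(⟹) Suppose k ≡ 7 mod 8. Write k = 8j + 7. Then (8j + 7)² = 64j² + 112j + 49 = 8(8j² + 14j + 6) + 1, so k² ≡ 1 (mod 8).

(⟸) This fails: take k = 1. Then 1² = 1 ≡ 1 (mod 8), yet 1 ≡ 1 (mod 8), not 7.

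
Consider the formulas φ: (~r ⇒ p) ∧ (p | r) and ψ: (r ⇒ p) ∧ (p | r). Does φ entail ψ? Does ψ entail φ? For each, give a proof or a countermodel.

(⟹) This fails. Under p = F, r = T, the left side is true but the right side is false.

(⟸) Assume the antecedent. If p is true, (~r ⇒ p) ∧ (p | r) reduces to true regardless of the other variables. If p is false, the antecedent cannot hold. Either way (~r ⇒ p) ∧ (p | r) holds.

The forward direction fails; the converse holds.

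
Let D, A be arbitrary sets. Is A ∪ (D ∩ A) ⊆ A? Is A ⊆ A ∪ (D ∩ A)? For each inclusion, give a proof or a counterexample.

Both inclusions hold; the sets are equal.

Forward inclusion. Let x ∈ A ∪ (D ∩ A). Then either x ∈ A and x ∉ D; or x ∈ D ∩ A. In each case x ∈ A, so A ∪ (D ∩ A) ⊆ A.

Reverse inclusion. Let x ∈ A. Then either x ∈ A and x ∉ D; or x ∈ D ∩ A. In each case x ∈ A ∪ (D ∩ A), so A ⊆ A ∪ (D ∩ A).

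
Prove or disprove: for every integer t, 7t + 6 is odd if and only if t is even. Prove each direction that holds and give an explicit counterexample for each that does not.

(⇒) fails and (⇐) fails.

(→) This fails: t = 1 gives 7t + 6 = 13, which is odd, but 1 is odd, not even.

(←) This also fails: t = 6 is even, but 7t + 6 = 48 is even, not odd.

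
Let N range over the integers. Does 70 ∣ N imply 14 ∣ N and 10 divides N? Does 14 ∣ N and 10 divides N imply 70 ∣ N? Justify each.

Converse. Suppose 14 ∣ N and 10 ∣ N. Any common multiple of 14 and 10 is a multiple of their lcm; here lcm(14, 10) = 14·10/gcd(14, 10) = 140/2 = 70, so 70 ∣ N.

Forward direction. If 70 ∣ N, write N = 70q. Since 70 = 5·14, N = 14·(5q), so 14 ∣ N; and since 70 = 7·10, N = 10·(7q), so 10 ∣ N.

The biconditional holds.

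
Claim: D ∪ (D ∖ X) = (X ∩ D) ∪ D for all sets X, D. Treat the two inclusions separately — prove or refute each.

(⊆) Let x ∈ D ∪ (D ∖ X). Then either x ∈ D and x ∉ X; or x ∈ X ∩ D. In each case x ∈ (X ∩ D) ∪ D, so D ∪ (D ∖ X) ⊆ (X ∩ D) ∪ D.

(⊇) Let x ∈ (X ∩ D) ∪ D. Then either x ∈ D and x ∉ X; or x ∈ X ∩ D. In each case x ∈ D ∪ (D ∖ X), so (X ∩ D) ∪ D ⊆ D ∪ (D ∖ X).

Both inclusions hold.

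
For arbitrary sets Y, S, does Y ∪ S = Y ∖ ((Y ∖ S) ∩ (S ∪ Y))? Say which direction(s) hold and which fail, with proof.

Reverse inclusion. Let x ∈ Y ∖ ((Y ∖ S) ∩ (S ∪ Y)). Then x ∈ Y ∩ S, from which x ∈ Y ∪ S.

Forward inclusion. This inclusion fails. Take Y = {1}, S = ∅; then 1 ∈ Y ∪ S but 1 ∉ Y ∖ ((Y ∖ S) ∩ (S ∪ Y)).

Only the reverse inclusion holds.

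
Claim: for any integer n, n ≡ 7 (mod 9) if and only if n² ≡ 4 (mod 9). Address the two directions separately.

The forward direction holds; the converse fails.

[⇒] Suppose n ≡ 7 (mod 9). Write n = 9j + 7. Then (9j + 7)² = 81j² + 126j + 49 = 9(9j² + 14j + 5) + 4, so n² ≡ 4 (mod 9).

[⇐] This fails: take n = 2. Then 2² = 4 ≡ 4 (mod 9), yet 2 ≡ 2 (mod 9), not 7.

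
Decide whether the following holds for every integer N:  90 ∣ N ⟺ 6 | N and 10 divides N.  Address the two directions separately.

(⇒) holds; (⇐) fails.

[⇒] If 90 ∣ N, write N = 90q. Since 90 = 15·6, N = 6·(15q), so 6 ∣ N; and since 90 = 9·10, N = 10·(9q), so 10 ∣ N.

[⇐] This fails: take N = 30. Both 6 ∣ 30 and 10 ∣ 30, yet 30 is not a multiple of 90 (since 30 = 0·90 + 30), so 90 ∤ 30.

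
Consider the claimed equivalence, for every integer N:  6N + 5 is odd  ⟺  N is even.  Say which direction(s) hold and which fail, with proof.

(⟹) This fails: take N = 3. Then 6N + 5 = 23, which is odd, yet N = 3 is odd, not even.

(⟸) Suppose N is even. Since 6 is even, 6N is even for every N, so 6N + 5 has the same parity as 5, which is odd. Hence 6N + 5 is odd.

Only the converse holds.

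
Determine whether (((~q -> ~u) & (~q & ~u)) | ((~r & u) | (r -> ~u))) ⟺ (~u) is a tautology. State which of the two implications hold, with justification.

Converse. Assume the antecedent. If u is true, the antecedent cannot hold. If u is false, the consequent reduces to true regardless of the other variables. Either way the consequent holds.

Forward direction. This fails. Under u = T, q = F, r = F, the left side is true but the right side is false.

(⇒) fails; (⇐) holds.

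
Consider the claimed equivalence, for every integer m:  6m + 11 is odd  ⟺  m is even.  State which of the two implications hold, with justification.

The forward direction fails; the converse holds.

(←) Suppose m is even. Since 6 is even, 6m is even for every m, so 6m + 11 has the same parity as 11, which is odd. Hence 6m + 11 is odd.

(→) This fails: take m = 1. Then 6m + 11 = 17, which is odd, yet m = 1 is odd, not even.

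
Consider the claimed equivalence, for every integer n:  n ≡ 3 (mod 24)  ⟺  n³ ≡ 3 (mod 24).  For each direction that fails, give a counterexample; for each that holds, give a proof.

Both directions hold; the statement is true.

(→) Suppose n ≡ 3 (mod 24). Write n = 24j + 3. Then (24j + 3)³ = 13824j³ + 5184j² + 648j + 27 = 24(576j³ + 216j² + 27j + 1) + 3, so n³ ≡ 3 (mod 24).

(←) Conversely, suppose n³ ≡ 3 (mod 24). The only residue r in {0, …, 23} with r³ ≡ 3 (mod 24) is r = 3, so n ≡ 3 (mod 24).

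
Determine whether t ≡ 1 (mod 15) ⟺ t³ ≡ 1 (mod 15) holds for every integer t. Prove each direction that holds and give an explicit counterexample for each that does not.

(⇒) Suppose t ≡ 1 (mod 15). Write t = 15j + 1. Then (15j + 1)³ = 3375j³ + 675j² + 45j + 1 = 15(225j³ + 45j² + 3j) + 1, so t³ ≡ 1 (mod 15).

(⇐) Conversely, suppose t³ ≡ 1 (mod 15). The only residue r in {0, …, 14} with r³ ≡ 1 (mod 15) is r = 1, so t ≡ 1 (mod 15).

The biconditional holds.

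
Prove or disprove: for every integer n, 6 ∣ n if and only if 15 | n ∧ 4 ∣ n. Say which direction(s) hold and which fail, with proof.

Only the reverse direction holds.

(⟹) This fails: take n = 6. Certainly 6 ∣ 6, but 15 ∤ 6.

(⟸) Suppose 15 ∣ n and 4 ∣ n. Any common multiple of 15 and 4 is a multiple of their lcm; here gcd(15, 4) = 1, so lcm(15, 4) = 15·4 = 60, so 60 ∣ n. Since 6 ∣ 60, it follows that 6 ∣ n.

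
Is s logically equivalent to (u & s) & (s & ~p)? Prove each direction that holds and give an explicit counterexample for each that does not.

[⇒] This fails. Under p = F, u = F, s = T, the left side is true but the right side is false.

[⇐] Assume the antecedent. If p is true, the antecedent cannot hold. If p is false, the antecedent forces (p = F, u = T, s = T), and s holds there. Either way s holds.

(⇒) fails; (⇐) holds.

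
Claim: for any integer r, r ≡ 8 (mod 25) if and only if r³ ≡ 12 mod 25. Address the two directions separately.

Both implications hold.

(←) Suppose r³ ≡ 12 (mod 25). The only residue r in {0, …, 24} with r³ ≡ 12 (mod 25) is r = 8, so r ≡ 8 (mod 25).

(→) Suppose r ≡ 8 (mod 25). Write r = 25j + 8. Then (25j + 8)³ = 15625j³ + 15000j² + 4800j + 512 = 25(625j³ + 600j² + 192j + 20) + 12, so r³ ≡ 12 (mod 25).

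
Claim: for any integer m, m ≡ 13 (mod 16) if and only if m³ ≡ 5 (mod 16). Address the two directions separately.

Converse. Suppose m³ ≡ 5 (mod 16). The only residue r in {0, …, 15} with r³ ≡ 5 (mod 16) is r = 13, so m ≡ 13 (mod 16).

Forward direction. Suppose m ≡ 13 (mod 16). Write m = 16j + 13. Then (16j + 13)³ = 4096j³ + 9984j² + 8112j + 2197 = 16(256j³ + 624j² + 507j + 137) + 5, so m³ ≡ 5 (mod 16).

Equivalent; both directions hold.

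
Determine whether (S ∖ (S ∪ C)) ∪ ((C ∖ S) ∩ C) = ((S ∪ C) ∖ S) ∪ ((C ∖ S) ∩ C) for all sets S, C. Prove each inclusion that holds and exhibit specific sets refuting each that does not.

The two sets are equal.

(⟹) Let x ∈ (S ∖ (S ∪ C)) ∪ ((C ∖ S) ∩ C). Then x ∈ C and x ∉ S, from which x ∈ ((S ∪ C) ∖ S) ∪ ((C ∖ S) ∩ C).

(⟸) Let x ∈ ((S ∪ C) ∖ S) ∪ ((C ∖ S) ∩ C). Then x ∈ C and x ∉ S, from which x ∈ (S ∖ (S ∪ C)) ∪ ((C ∖ S) ∩ C).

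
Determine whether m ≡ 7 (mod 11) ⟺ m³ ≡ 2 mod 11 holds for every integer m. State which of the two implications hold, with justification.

(⇒) Suppose m ≡ 7 (mod 11). Write m = 11j + 7. Then (11j + 7)³ = 1331j³ + 2541j² + 1617j + 343 = 11(121j³ + 231j² + 147j + 31) + 2, so m³ ≡ 2 (mod 11).

(⇐) For the converse, argue contrapositively. If m ≢ 7 (mod 11), then m is congruent to one of 0, 1, 2, 3, 4, 5, 6, 8, 9, 10 modulo 11, and these give m³ ≡ 0, 1, 8, 5, 9, 4, 7, 6, 3, 10 respectively — never 2.

Both implications hold.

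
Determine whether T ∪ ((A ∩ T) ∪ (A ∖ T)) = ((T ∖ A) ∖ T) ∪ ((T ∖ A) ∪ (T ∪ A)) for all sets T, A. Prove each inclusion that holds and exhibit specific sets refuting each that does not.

Forward inclusion. Let x ∈ T ∪ ((A ∩ T) ∪ (A ∖ T)). Then either x ∈ T and x ∉ A; or x ∈ A and x ∉ T; or x ∈ T ∩ A. In each case x ∈ ((T ∖ A) ∖ T) ∪ ((T ∖ A) ∪ (T ∪ A)), so T ∪ ((A ∩ T) ∪ (A ∖ T)) ⊆ ((T ∖ A) ∖ T) ∪ ((T ∖ A) ∪ (T ∪ A)).

Reverse inclusion. Let x ∈ ((T ∖ A) ∖ T) ∪ ((T ∖ A) ∪ (T ∪ A)). Then either x ∈ T and x ∉ A; or x ∈ A and x ∉ T; or x ∈ T ∩ A. In each case x ∈ T ∪ ((A ∩ T) ∪ (A ∖ T)), so ((T ∖ A) ∖ T) ∪ ((T ∖ A) ∪ (T ∪ A)) ⊆ T ∪ ((A ∩ T) ∪ (A ∖ T)).

Both inclusions hold; the sets are equal.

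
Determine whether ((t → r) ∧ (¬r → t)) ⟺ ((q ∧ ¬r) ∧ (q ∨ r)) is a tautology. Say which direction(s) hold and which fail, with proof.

Both directions fail.

(⇒) This fails. Under q = F, r = T, t = F, the left side is true but the right side is false.

(⇐) This fails. Under q = T, r = F, t = F, the left side is false but the right side is true.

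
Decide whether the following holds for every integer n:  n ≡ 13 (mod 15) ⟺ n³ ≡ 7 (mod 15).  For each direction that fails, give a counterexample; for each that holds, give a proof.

The biconditional holds.

[⇒] Suppose n ≡ 13 (mod 15). Write n = 15j + 13. Then (15j + 13)³ = 3375j³ + 8775j² + 7605j + 2197 = 15(225j³ + 585j² + 507j + 146) + 7, so n³ ≡ 7 (mod 15).

[⇐] Conversely, suppose n³ ≡ 7 (mod 15). The only residue r in {0, …, 14} with r³ ≡ 7 (mod 15) is r = 13, so n ≡ 13 (mod 15).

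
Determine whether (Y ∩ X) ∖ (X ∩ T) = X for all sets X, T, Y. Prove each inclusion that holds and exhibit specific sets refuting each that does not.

(⊆) holds; (⊇) fails.

(⟸) This inclusion fails. Take X = {1}, T = ∅, Y = ∅; then 1 ∈ X but 1 ∉ (Y ∩ X) ∖ (X ∩ T).

(⟹) Let x ∈ (Y ∩ X) ∖ (X ∩ T). Then x ∈ X ∩ Y and x ∉ T, from which x ∈ X.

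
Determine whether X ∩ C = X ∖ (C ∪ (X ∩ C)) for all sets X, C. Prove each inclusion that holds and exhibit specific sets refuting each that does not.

Both inclusions fail.

(⊆) This inclusion fails. Take X = {1}, C = {1}; then 1 ∈ X ∩ C but 1 ∉ X ∖ (C ∪ (X ∩ C)).

(⊇) This inclusion fails. Take X = {1}, C = ∅; then 1 ∈ X ∖ (C ∪ (X ∩ C)) but 1 ∉ X ∩ C.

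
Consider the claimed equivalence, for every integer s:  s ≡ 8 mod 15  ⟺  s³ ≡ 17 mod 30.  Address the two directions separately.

Forward direction. This fails: take s = 8. Then 8 ≡ 8 (mod 15), but 8³ = 512 ≡ 2 (mod 30), not 17.

Converse. The residues r modulo 30 with r³ ≡ 17 (mod 30) are exactly {23}, and each is ≡ 8 (mod 15).

The forward direction fails; the converse holds.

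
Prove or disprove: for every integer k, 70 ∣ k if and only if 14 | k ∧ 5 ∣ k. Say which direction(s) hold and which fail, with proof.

(⇒) If 70 ∣ k, write k = 70q. Since 70 = 5·14, k = 14·(5q), so 14 ∣ k; and since 70 = 14·5, k = 5·(14q), so 5 ∣ k.

(⇐) Suppose 14 ∣ k and 5 ∣ k. Any common multiple of 14 and 5 is a multiple of their lcm; here gcd(14, 5) = 1, so lcm(14, 5) = 14·5 = 70, so 70 ∣ k.

Equivalent; both directions hold.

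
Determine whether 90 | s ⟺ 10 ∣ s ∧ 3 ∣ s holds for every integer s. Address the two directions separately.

Not equivalent: only (⇒) holds.

[⇐] This fails: take s = 30. Both 10 ∣ 30 and 3 ∣ 30, yet 30 is not a multiple of 90 (since 30 = 0·90 + 30), so 90 ∤ 30.

[⇒] If 90 ∣ s, write s = 90q. Since 90 = 9·10, s = 10·(9q), so 10 ∣ s; and since 90 = 30·3, s = 3·(30q), so 3 ∣ s.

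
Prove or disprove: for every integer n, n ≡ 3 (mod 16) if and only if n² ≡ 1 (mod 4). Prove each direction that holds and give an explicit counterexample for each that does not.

Only the forward direction holds.

Forward direction. Suppose n ≡ 3 (mod 16). Then n² ≡ 3² = 9 (mod 16), and since 4 ∣ 16, also n² ≡ 1 (mod 4).

Converse. This fails: take n = 1. Then 1² = 1 ≡ 1 (mod 4), yet 1 ≡ 1 (mod 16), not 3.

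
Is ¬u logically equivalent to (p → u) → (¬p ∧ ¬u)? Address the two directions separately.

[⇒] Assume the antecedent. If u is true, the antecedent cannot hold. If u is false, (p → u) → (¬p ∧ ¬u) reduces to true regardless of the other variables. Either way (p → u) → (¬p ∧ ¬u) holds.

[⇐] Assume the antecedent. If u is true, the antecedent cannot hold. If u is false, ¬u reduces to true regardless of the other variables. Either way ¬u holds.

Equivalent; both directions hold.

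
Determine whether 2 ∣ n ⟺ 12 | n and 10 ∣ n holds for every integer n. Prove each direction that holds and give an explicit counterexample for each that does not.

Only the converse holds.

(→) This fails: take n = 2. Certainly 2 ∣ 2, but 12 ∤ 2.

(←) Suppose 12 ∣ n and 10 ∣ n. Any common multiple of 12 and 10 is a multiple of their lcm; here lcm(12, 10) = 12·10/gcd(12, 10) = 120/2 = 60, so 60 ∣ n. Since 2 ∣ 60, it follows that 2 ∣ n.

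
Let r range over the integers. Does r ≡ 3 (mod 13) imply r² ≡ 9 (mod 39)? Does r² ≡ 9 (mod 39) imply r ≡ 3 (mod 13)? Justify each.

(→) This fails: take r = 16. Then 16 ≡ 3 (mod 13), but 16² = 256 ≡ 22 (mod 39), not 9.

(←) This fails: take r = 36. Then 36² = 1296 ≡ 9 (mod 39), yet 36 ≡ 10 (mod 13), not 3.

Neither direction holds.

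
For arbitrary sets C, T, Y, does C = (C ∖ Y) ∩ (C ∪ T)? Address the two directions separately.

Forward inclusion. This inclusion fails. Take C = {1}, T = ∅, Y = {1}; then 1 ∈ C but 1 ∉ (C ∖ Y) ∩ (C ∪ T).

Reverse inclusion. Let x ∈ (C ∖ Y) ∩ (C ∪ T). Then either x ∈ C and x ∉ T, Y; or x ∈ C ∩ T and x ∉ Y. In each case x ∈ C, so (C ∖ Y) ∩ (C ∪ T) ⊆ C.

(⊆) fails; (⊇) holds.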